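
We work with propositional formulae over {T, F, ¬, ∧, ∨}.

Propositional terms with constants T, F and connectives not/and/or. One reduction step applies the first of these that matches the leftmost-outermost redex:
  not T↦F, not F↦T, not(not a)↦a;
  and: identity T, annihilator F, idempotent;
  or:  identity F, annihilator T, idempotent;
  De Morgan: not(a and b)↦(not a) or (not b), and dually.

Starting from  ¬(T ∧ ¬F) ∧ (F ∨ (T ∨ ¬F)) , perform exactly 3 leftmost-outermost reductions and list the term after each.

  start: ¬(T ∧ ¬F) ∧ (F ∨ (T ∨ ¬F))
  →1  (¬T ∨ ¬¬F) ∧ (F ∨ (T ∨ ¬F))
  →2  (F ∨ ¬¬F) ∧ (F ∨ (T ∨ ¬F))
  →3  ¬¬F ∧ (F ∨ (T ∨ ¬F))

Answer: after 3 steps: ¬¬F ∧ (F ∨ (T ∨ ¬F))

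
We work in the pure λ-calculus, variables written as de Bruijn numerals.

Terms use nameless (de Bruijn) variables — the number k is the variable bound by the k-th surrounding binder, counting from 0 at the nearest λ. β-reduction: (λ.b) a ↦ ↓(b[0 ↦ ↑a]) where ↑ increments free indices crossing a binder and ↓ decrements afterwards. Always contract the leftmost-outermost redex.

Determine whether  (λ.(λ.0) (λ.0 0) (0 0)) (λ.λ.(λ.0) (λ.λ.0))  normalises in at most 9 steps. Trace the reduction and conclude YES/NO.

Answer: YES — reaches normal form λ.λ.0 in 6 ≤ 9 steps

Working:
  start: (λ.(λ.0) (λ.0 0) (0 0)) (λ.λ.(λ.0) (λ.λ.0))
  [1] (λ.0) (λ.0 0) ((λ.λ.(λ.0) (λ.λ.0)) (λ.λ.(λ.0) (λ.λ.0)))
  [2] (λ.0 0) ((λ.λ.(λ.0) (λ.λ.0)) (λ.λ.(λ.0) (λ.λ.0)))
  [3] (λ.λ.(λ.0) (λ.λ.0)) (λ.λ.(λ.0) (λ.λ.0)) ((λ.λ.(λ.0) (λ.λ.0)) (λ.λ.(λ.0) (λ.λ.0)))
  [4] (λ.(λ.0) (λ.λ.0)) ((λ.λ.(λ.0) (λ.λ.0)) (λ.λ.(λ.0) (λ.λ.0)))
  [5] (λ.0) (λ.λ.0)
  [6] λ.λ.0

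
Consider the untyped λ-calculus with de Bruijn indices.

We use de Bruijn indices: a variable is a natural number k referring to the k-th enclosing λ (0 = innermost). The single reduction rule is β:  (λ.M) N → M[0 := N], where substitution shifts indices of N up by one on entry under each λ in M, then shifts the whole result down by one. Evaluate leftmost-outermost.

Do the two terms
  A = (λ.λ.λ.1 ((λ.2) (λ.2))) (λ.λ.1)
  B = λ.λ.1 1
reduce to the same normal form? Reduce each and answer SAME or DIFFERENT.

Term A:
  start: (λ.λ.λ.1 ((λ.2) (λ.2))) (λ.λ.1)
  →1  λ.λ.1 ((λ.2) (λ.2))
  →2  λ.λ.1 1

Term B:
  start: λ.λ.1 1

Answer: SAME — A ⇓ λ.λ.1 1, B ⇓ λ.λ.1 1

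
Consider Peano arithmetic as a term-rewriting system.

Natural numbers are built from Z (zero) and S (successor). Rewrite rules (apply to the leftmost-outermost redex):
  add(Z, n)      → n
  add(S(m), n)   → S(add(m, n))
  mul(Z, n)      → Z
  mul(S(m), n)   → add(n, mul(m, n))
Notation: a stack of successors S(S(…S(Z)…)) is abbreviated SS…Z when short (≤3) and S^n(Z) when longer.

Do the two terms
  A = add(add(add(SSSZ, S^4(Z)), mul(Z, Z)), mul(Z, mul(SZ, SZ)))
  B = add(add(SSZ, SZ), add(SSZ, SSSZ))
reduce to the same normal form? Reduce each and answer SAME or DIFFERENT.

Answer: DIFFERENT — A ⇓ S^7(Z), B ⇓ S^8(Z)

Reduction:
Term A:
  start: add(add(add(SSSZ, S^4(Z)), mul(Z, Z)), mul(Z, mul(SZ, SZ)))
  step 1: add(add(S(add(SSZ, S^4(Z))), mul(Z, Z)), mul(Z, mul(SZ, SZ)))
  step 2: add(S(add(add(SSZ, S^4(Z)), mul(Z, Z))), mul(Z, mul(SZ, SZ)))
  step 3: S(add(add(add(SSZ, S^4(Z)), mul(Z, Z)), mul(Z, mul(SZ, SZ))))
  step 4: S(add(add(S(add(SZ, S^4(Z))), mul(Z, Z)), mul(Z, mul(SZ, SZ))))
  step 5: S(add(S(add(add(SZ, S^4(Z)), mul(Z, Z))), mul(Z, mul(SZ, SZ))))
  step 6: S(S(add(add(add(SZ, S^4(Z)), mul(Z, Z)), mul(Z, mul(SZ, SZ)))))
  step 7: S(S(add(add(S(add(Z, S^4(Z))), mul(Z, Z)), mul(Z, mul(SZ, SZ)))))
  step 8: S(S(add(S(add(add(Z, S^4(Z)), mul(Z, Z))), mul(Z, mul(SZ, SZ)))))
  step 9: S(S(S(add(add(add(Z, S^4(Z)), mul(Z, Z)), mul(Z, mul(SZ, SZ))))))
  step 10: S(S(S(add(add(S^4(Z), mul(Z, Z)), mul(Z, mul(SZ, SZ))))))
  step 11: S(S(S(add(S(add(SSSZ, mul(Z, Z))), mul(Z, mul(SZ, SZ))))))
  step 12: S(S(S(S(add(add(SSSZ, mul(Z, Z)), mul(Z, mul(SZ, SZ)))))))
  step 13: S(S(S(S(add(S(add(SSZ, mul(Z, Z))), mul(Z, mul(SZ, SZ)))))))
  step 14: S(S(S(S(S(add(add(SSZ, mul(Z, Z)), mul(Z, mul(SZ, SZ))))))))
  step 15: S(S(S(S(S(add(S(add(SZ, mul(Z, Z))), mul(Z, mul(SZ, SZ))))))))
  step 16: S(S(S(S(S(S(add(add(SZ, mul(Z, Z)), mul(Z, mul(SZ, SZ)))))))))
  step 17: S(S(S(S(S(S(add(S(add(Z, mul(Z, Z))), mul(Z, mul(SZ, SZ)))))))))
  step 18: S(S(S(S(S(S(S(add(add(Z, mul(Z, Z)), mul(Z, mul(SZ, SZ))))))))))
  step 19: S(S(S(S(S(S(S(add(mul(Z, Z), mul(Z, mul(SZ, SZ))))))))))
  step 20: S(S(S(S(S(S(S(add(Z, mul(Z, mul(SZ, SZ))))))))))
  step 21: S(S(S(S(S(S(S(mul(Z, mul(SZ, SZ)))))))))
  step 22: S^7(Z)

Term B:
  start: add(add(SSZ, SZ), add(SSZ, SSSZ))
  step 1: add(S(add(SZ, SZ)), add(SSZ, SSSZ))
  step 2: S(add(add(SZ, SZ), add(SSZ, SSSZ)))
  step 3: S(add(S(add(Z, SZ)), add(SSZ, SSSZ)))
  step 4: S(S(add(add(Z, SZ), add(SSZ, SSSZ))))
  step 5: S(S(add(SZ, add(SSZ, SSSZ))))
  step 6: S(S(S(add(Z, add(SSZ, SSSZ)))))
  step 7: S(S(S(add(SSZ, SSSZ))))
  step 8: S(S(S(S(add(SZ, SSSZ)))))
  step 9: S(S(S(S(S(add(Z, SSSZ))))))
  step 10: S^8(Z)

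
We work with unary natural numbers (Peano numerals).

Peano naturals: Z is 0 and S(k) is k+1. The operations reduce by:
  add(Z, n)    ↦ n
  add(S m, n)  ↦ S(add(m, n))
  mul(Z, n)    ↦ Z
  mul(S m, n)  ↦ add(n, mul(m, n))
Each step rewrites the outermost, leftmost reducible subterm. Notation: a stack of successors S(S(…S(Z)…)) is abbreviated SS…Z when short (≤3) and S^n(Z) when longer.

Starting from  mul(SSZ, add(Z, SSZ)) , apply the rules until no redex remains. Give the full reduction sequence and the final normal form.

Answer: normal form = S^4(Z)  (in 11 steps)

Derivation:
  start: mul(SSZ, add(Z, SSZ))
  step 1: add(add(Z, SSZ), mul(SZ, add(Z, SSZ)))
  step 2: add(SSZ, mul(SZ, add(Z, SSZ)))
  step 3: S(add(SZ, mul(SZ, add(Z, SSZ))))
  step 4: S(S(add(Z, mul(SZ, add(Z, SSZ)))))
  step 5: S(S(mul(SZ, add(Z, SSZ))))
  step 6: S(S(add(add(Z, SSZ), mul(Z, add(Z, SSZ)))))
  step 7: S(S(add(SSZ, mul(Z, add(Z, SSZ)))))
  step 8: S(S(S(add(SZ, mul(Z, add(Z, SSZ))))))
  step 9: S(S(S(S(add(Z, mul(Z, add(Z, SSZ)))))))
  step 10: S(S(S(S(mul(Z, add(Z, SSZ))))))
  step 11: S^4(Z)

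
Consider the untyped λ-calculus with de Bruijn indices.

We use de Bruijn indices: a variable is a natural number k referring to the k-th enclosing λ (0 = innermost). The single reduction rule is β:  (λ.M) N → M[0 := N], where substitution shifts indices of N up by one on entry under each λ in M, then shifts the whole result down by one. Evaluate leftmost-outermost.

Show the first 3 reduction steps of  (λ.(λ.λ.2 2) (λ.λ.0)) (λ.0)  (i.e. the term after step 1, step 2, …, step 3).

Answer: after 3 steps: λ.λ.0

Reduction:
  start: (λ.(λ.λ.2 2) (λ.λ.0)) (λ.0)
  [1] (λ.λ.(λ.0) (λ.0)) (λ.λ.0)
  [2] λ.(λ.0) (λ.0)
  [3] λ.λ.0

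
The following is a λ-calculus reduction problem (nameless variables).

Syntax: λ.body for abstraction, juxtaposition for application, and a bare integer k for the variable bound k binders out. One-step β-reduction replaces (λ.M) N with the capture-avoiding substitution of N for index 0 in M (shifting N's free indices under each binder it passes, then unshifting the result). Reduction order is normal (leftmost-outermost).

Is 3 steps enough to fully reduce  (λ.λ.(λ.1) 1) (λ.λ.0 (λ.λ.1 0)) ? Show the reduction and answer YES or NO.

Answer: YES — reaches normal form λ.0 in 2 ≤ 3 steps

Derivation:
  start: (λ.λ.(λ.1) 1) (λ.λ.0 (λ.λ.1 0))
  step 1: λ.(λ.1) (λ.λ.0 (λ.λ.1 0))
  step 2: λ.0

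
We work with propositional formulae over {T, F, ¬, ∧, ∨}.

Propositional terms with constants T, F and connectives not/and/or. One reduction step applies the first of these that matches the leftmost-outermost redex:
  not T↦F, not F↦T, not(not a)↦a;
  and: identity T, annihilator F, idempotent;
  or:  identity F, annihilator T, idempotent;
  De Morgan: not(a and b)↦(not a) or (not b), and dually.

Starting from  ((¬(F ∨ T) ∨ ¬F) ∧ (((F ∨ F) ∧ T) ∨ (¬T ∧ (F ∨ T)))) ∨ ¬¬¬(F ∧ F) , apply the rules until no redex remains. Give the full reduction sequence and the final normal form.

Answer: normal form = T  (in 17 steps)

Reduction:
  start: ((¬(F ∨ T) ∨ ¬F) ∧ (((F ∨ F) ∧ T) ∨ (¬T ∧ (F ∨ T)))) ∨ ¬¬¬(F ∧ F)
  step 1: (((¬F ∧ ¬T) ∨ ¬F) ∧ (((F ∨ F) ∧ T) ∨ (¬T ∧ (F ∨ T)))) ∨ ¬¬¬(F ∧ F)
  step 2: (((T ∧ ¬T) ∨ ¬F) ∧ (((F ∨ F) ∧ T) ∨ (¬T ∧ (F ∨ T)))) ∨ ¬¬¬(F ∧ F)
  step 3: ((¬T ∨ ¬F) ∧ (((F ∨ F) ∧ T) ∨ (¬T ∧ (F ∨ T)))) ∨ ¬¬¬(F ∧ F)
  step 4: ((F ∨ ¬F) ∧ (((F ∨ F) ∧ T) ∨ (¬T ∧ (F ∨ T)))) ∨ ¬¬¬(F ∧ F)
  step 5: (¬F ∧ (((F ∨ F) ∧ T) ∨ (¬T ∧ (F ∨ T)))) ∨ ¬¬¬(F ∧ F)
  step 6: (T ∧ (((F ∨ F) ∧ T) ∨ (¬T ∧ (F ∨ T)))) ∨ ¬¬¬(F ∧ F)
  step 7: (((F ∨ F) ∧ T) ∨ (¬T ∧ (F ∨ T))) ∨ ¬¬¬(F ∧ F)
  step 8: ((F ∨ F) ∨ (¬T ∧ (F ∨ T))) ∨ ¬¬¬(F ∧ F)
  step 9: (F ∨ (¬T ∧ (F ∨ T))) ∨ ¬¬¬(F ∧ F)
  step 10: (¬T ∧ (F ∨ T)) ∨ ¬¬¬(F ∧ F)
  step 11: (F ∧ (F ∨ T)) ∨ ¬¬¬(F ∧ F)
  step 12: F ∨ ¬¬¬(F ∧ F)
  step 13: ¬¬¬(F ∧ F)
  step 14: ¬(F ∧ F)
  step 15: ¬F ∨ ¬F
  step 16: ¬F
  step 17: T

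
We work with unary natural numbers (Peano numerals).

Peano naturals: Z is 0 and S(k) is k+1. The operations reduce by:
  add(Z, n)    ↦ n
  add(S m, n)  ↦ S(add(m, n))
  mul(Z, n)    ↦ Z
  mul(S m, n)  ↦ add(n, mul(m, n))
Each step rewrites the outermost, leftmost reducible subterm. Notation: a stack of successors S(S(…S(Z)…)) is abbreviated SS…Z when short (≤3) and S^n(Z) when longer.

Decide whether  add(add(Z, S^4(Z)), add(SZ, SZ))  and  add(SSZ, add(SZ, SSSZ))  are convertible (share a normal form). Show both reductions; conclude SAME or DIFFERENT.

Answer: SAME — A ⇓ S^6(Z), B ⇓ S^6(Z)

Working:
Term A:
  start: add(add(Z, S^4(Z)), add(SZ, SZ))
  →1  add(S^4(Z), add(SZ, SZ))
  →2  S(add(SSSZ, add(SZ, SZ)))
  →3  S(S(add(SSZ, add(SZ, SZ))))
  →4  S(S(S(add(SZ, add(SZ, SZ)))))
  →5  S(S(S(S(add(Z, add(SZ, SZ))))))
  →6  S(S(S(S(add(SZ, SZ)))))
  →7  S(S(S(S(S(add(Z, SZ))))))
  →8  S^6(Z)

Term B:
  start: add(SSZ, add(SZ, SSSZ))
  →1  S(add(SZ, add(SZ, SSSZ)))
  →2  S(S(add(Z, add(SZ, SSSZ))))
  →3  S(S(add(SZ, SSSZ)))
  →4  S(S(S(add(Z, SSSZ))))
  →5  S^6(Z)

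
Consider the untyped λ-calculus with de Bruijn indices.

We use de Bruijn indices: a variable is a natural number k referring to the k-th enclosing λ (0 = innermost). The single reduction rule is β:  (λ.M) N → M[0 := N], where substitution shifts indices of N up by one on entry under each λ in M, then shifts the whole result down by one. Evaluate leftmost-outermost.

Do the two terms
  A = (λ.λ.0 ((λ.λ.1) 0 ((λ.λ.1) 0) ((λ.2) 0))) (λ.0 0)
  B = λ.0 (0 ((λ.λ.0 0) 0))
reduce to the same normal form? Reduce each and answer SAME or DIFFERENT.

Term A:
  start: (λ.λ.0 ((λ.λ.1) 0 ((λ.λ.1) 0) ((λ.2) 0))) (λ.0 0)
  [1] λ.0 ((λ.λ.1) 0 ((λ.λ.1) 0) ((λ.λ.0 0) 0))
  [2] λ.0 ((λ.1) ((λ.λ.1) 0) ((λ.λ.0 0) 0))
  [3] λ.0 (0 ((λ.λ.0 0) 0))
  [4] λ.0 (0 (λ.0 0))

Term B:
  start: λ.0 (0 ((λ.λ.0 0) 0))
  [1] λ.0 (0 (λ.0 0))

Answer: SAME — A ⇓ λ.0 (0 (λ.0 0)), B ⇓ λ.0 (0 (λ.0 0))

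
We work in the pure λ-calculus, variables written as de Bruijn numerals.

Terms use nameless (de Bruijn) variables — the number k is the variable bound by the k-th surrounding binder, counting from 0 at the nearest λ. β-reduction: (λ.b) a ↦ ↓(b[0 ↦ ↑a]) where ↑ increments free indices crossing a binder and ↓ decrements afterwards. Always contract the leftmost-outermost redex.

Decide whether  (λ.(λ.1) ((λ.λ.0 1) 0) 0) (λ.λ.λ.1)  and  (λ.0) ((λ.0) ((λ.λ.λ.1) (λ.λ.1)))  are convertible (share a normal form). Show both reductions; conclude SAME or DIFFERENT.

Answer: SAME — A ⇓ λ.λ.1, B ⇓ λ.λ.1

Working:
Term A:
  start: (λ.(λ.1) ((λ.λ.0 1) 0) 0) (λ.λ.λ.1)
  step 1: (λ.λ.λ.λ.1) ((λ.λ.0 1) (λ.λ.λ.1)) (λ.λ.λ.1)
  step 2: (λ.λ.λ.1) (λ.λ.λ.1)
  step 3: λ.λ.1

Term B:
  start: (λ.0) ((λ.0) ((λ.λ.λ.1) (λ.λ.1)))
  step 1: (λ.0) ((λ.λ.λ.1) (λ.λ.1))
  step 2: (λ.λ.λ.1) (λ.λ.1)
  step 3: λ.λ.1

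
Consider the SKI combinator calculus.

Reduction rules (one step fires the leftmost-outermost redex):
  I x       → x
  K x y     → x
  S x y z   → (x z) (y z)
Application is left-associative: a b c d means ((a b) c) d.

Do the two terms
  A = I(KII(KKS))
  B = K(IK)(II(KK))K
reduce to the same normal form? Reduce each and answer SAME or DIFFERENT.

Term A:
  start: I(KII(KKS))
  [1] KII(KKS)
  [2] I(KKS)
  [3] KKS
  [4] K

Term B:
  start: K(IK)(II(KK))K
  [1] IKK
  [2] KK

Answer: DIFFERENT — A ⇓ K, B ⇓ KK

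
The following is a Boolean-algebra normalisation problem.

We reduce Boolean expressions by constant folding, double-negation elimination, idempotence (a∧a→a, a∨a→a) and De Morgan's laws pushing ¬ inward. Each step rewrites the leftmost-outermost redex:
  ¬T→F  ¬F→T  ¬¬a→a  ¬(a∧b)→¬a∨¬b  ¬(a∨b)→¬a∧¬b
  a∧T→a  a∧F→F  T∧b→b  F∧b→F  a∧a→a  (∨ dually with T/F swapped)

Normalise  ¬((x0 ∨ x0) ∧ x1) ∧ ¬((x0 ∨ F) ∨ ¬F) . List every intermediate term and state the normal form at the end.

Answer: normal form = F  (in 10 steps)

Working:
  start: ¬((x0 ∨ x0) ∧ x1) ∧ ¬((x0 ∨ F) ∨ ¬F)
  [1] (¬(x0 ∨ x0) ∨ ¬x1) ∧ ¬((x0 ∨ F) ∨ ¬F)
  [2] ((¬x0 ∧ ¬x0) ∨ ¬x1) ∧ ¬((x0 ∨ F) ∨ ¬F)
  [3] (¬x0 ∨ ¬x1) ∧ ¬((x0 ∨ F) ∨ ¬F)
  [4] (¬x0 ∨ ¬x1) ∧ (¬(x0 ∨ F) ∧ ¬¬F)
  [5] (¬x0 ∨ ¬x1) ∧ ((¬x0 ∧ ¬F) ∧ ¬¬F)
  [6] (¬x0 ∨ ¬x1) ∧ ((¬x0 ∧ T) ∧ ¬¬F)
  [7] (¬x0 ∨ ¬x1) ∧ (¬x0 ∧ ¬¬F)
  [8] (¬x0 ∨ ¬x1) ∧ (¬x0 ∧ F)
  [9] (¬x0 ∨ ¬x1) ∧ F
  [10] F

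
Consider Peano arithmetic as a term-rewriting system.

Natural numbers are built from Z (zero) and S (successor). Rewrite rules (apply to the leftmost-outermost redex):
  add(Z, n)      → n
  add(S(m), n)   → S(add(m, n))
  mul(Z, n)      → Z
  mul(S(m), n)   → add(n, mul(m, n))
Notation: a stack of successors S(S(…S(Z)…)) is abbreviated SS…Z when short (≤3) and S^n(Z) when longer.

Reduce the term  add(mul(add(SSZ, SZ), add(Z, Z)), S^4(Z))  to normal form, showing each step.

  start: add(mul(add(SSZ, SZ), add(Z, Z)), S^4(Z))
  →1  add(mul(S(add(SZ, SZ)), add(Z, Z)), S^4(Z))
  →2  add(add(add(Z, Z), mul(add(SZ, SZ), add(Z, Z))), S^4(Z))
  →3  add(add(Z, mul(add(SZ, SZ), add(Z, Z))), S^4(Z))
  →4  add(mul(add(SZ, SZ), add(Z, Z)), S^4(Z))
  →5  add(mul(S(add(Z, SZ)), add(Z, Z)), S^4(Z))
  →6  add(add(add(Z, Z), mul(add(Z, SZ), add(Z, Z))), S^4(Z))
  →7  add(add(Z, mul(add(Z, SZ), add(Z, Z))), S^4(Z))
  →8  add(mul(add(Z, SZ), add(Z, Z)), S^4(Z))
  →9  add(mul(SZ, add(Z, Z)), S^4(Z))
  →10  add(add(add(Z, Z), mul(Z, add(Z, Z))), S^4(Z))
  →11  add(add(Z, mul(Z, add(Z, Z))), S^4(Z))
  →12  add(mul(Z, add(Z, Z)), S^4(Z))
  →13  add(Z, S^4(Z))
  →14  S^4(Z)

Answer: normal form = S^4(Z)  (in 14 steps)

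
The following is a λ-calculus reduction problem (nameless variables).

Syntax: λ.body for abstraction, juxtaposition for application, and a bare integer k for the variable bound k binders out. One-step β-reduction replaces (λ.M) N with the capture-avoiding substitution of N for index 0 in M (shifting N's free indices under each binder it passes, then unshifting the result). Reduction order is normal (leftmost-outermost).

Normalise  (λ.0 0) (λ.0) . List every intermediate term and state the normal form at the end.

Answer: normal form = λ.0  (in 2 steps)

Derivation:
  start: (λ.0 0) (λ.0)
  step 1: (λ.0) (λ.0)
  step 2: λ.0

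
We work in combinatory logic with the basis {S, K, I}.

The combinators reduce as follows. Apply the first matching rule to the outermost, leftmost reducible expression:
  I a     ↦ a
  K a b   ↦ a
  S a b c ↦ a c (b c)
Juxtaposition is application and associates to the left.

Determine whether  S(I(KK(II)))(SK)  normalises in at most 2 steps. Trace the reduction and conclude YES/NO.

  start: S(I(KK(II)))(SK)
  [1] S(KK(II))(SK)
  [2] SK(SK)

Answer: YES — reaches normal form SK(SK) in 2 ≤ 2 steps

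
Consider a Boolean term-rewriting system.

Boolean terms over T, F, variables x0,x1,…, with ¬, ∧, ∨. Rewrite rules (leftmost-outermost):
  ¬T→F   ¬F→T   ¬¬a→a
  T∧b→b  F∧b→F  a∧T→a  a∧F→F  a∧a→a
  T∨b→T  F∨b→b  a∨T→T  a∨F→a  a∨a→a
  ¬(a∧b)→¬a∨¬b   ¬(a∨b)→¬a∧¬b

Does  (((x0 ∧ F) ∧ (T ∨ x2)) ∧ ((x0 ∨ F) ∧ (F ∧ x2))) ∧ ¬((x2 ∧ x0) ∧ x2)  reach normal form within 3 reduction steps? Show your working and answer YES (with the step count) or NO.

  start: (((x0 ∧ F) ∧ (T ∨ x2)) ∧ ((x0 ∨ F) ∧ (F ∧ x2))) ∧ ¬((x2 ∧ x0) ∧ x2)
  step 1: ((F ∧ (T ∨ x2)) ∧ ((x0 ∨ F) ∧ (F ∧ x2))) ∧ ¬((x2 ∧ x0) ∧ x2)
  step 2: (F ∧ ((x0 ∨ F) ∧ (F ∧ x2))) ∧ ¬((x2 ∧ x0) ∧ x2)
  step 3: F ∧ ¬((x2 ∧ x0) ∧ x2)

Answer: NO — after 3 steps the term is F ∧ ¬((x2 ∧ x0) ∧ x2), not yet normal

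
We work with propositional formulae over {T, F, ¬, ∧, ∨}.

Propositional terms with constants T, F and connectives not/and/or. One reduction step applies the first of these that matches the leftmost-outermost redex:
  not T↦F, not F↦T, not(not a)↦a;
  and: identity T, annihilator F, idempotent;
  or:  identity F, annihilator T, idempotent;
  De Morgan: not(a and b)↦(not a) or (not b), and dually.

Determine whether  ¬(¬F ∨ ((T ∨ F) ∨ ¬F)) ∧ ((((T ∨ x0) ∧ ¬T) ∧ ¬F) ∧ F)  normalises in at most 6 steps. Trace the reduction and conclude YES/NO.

  start: ¬(¬F ∨ ((T ∨ F) ∨ ¬F)) ∧ ((((T ∨ x0) ∧ ¬T) ∧ ¬F) ∧ F)
  step 1: (¬¬F ∧ ¬((T ∨ F) ∨ ¬F)) ∧ ((((T ∨ x0) ∧ ¬T) ∧ ¬F) ∧ F)
  step 2: (F ∧ ¬((T ∨ F) ∨ ¬F)) ∧ ((((T ∨ x0) ∧ ¬T) ∧ ¬F) ∧ F)
  step 3: F ∧ ((((T ∨ x0) ∧ ¬T) ∧ ¬F) ∧ F)
  step 4: F

Answer: YES — reaches normal form F in 4 ≤ 6 steps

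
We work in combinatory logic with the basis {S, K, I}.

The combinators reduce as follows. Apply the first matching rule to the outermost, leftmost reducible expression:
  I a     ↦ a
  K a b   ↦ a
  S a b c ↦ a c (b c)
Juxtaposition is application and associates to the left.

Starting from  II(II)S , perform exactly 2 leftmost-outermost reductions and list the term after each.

Answer: after 2 steps: IIS

Reduction:
  start: II(II)S
  →1  I(II)S
  →2  IIS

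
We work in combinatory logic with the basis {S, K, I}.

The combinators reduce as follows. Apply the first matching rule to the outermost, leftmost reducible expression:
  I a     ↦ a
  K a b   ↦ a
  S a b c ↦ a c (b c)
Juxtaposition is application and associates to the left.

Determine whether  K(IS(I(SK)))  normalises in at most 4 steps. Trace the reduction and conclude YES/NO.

Answer: YES — reaches normal form K(S(SK)) in 2 ≤ 4 steps

Derivation:
  start: K(IS(I(SK)))
  step 1: K(S(I(SK)))
  step 2: K(S(SK))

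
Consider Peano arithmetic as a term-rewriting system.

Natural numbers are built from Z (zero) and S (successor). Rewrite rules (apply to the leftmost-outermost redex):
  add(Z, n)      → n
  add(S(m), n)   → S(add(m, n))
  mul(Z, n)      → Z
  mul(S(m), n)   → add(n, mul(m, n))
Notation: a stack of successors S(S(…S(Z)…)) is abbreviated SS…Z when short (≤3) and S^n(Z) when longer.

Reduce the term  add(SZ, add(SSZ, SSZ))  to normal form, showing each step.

  start: add(SZ, add(SSZ, SSZ))
  step 1: S(add(Z, add(SSZ, SSZ)))
  step 2: S(add(SSZ, SSZ))
  step 3: S(S(add(SZ, SSZ)))
  step 4: S(S(S(add(Z, SSZ))))
  step 5: S^5(Z)

Answer: normal form = S^5(Z)  (in 5 steps)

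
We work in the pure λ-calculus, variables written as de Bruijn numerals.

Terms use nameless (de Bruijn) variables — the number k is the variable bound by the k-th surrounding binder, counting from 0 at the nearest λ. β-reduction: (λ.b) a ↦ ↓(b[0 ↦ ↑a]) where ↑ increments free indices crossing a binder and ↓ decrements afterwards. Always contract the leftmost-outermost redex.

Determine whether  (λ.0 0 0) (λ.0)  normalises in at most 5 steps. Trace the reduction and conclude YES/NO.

Answer: YES — reaches normal form λ.0 in 3 ≤ 5 steps

Derivation:
  start: (λ.0 0 0) (λ.0)
  →1  (λ.0) (λ.0) (λ.0)
  →2  (λ.0) (λ.0)
  →3  λ.0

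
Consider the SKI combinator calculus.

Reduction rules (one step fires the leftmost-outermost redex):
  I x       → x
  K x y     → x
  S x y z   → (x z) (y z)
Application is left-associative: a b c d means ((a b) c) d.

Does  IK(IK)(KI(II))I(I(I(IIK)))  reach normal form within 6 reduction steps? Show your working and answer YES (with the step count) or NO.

  start: IK(IK)(KI(II))I(I(I(IIK)))
  →1  K(IK)(KI(II))I(I(I(IIK)))
  →2  IKI(I(I(IIK)))
  →3  KI(I(I(IIK)))
  →4  I

Answer: YES — reaches normal form I in 4 ≤ 6 steps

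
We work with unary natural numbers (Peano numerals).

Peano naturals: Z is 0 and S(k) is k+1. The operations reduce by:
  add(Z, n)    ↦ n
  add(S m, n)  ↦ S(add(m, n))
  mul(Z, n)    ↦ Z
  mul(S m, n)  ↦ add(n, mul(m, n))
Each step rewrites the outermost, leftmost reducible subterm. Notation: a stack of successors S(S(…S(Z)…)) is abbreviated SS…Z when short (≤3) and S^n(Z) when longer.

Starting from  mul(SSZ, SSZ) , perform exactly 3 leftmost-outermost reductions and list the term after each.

  start: mul(SSZ, SSZ)
  step 1: add(SSZ, mul(SZ, SSZ))
  step 2: S(add(SZ, mul(SZ, SSZ)))
  step 3: S(S(add(Z, mul(SZ, SSZ))))

Answer: after 3 steps: S(S(add(Z, mul(SZ, SSZ))))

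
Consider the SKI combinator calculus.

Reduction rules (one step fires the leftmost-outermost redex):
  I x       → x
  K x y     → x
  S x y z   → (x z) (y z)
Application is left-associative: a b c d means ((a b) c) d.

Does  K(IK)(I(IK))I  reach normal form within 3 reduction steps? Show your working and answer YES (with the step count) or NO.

Answer: YES — reaches normal form KI in 2 ≤ 3 steps

Derivation:
  start: K(IK)(I(IK))I
  step 1: IKI
  step 2: KI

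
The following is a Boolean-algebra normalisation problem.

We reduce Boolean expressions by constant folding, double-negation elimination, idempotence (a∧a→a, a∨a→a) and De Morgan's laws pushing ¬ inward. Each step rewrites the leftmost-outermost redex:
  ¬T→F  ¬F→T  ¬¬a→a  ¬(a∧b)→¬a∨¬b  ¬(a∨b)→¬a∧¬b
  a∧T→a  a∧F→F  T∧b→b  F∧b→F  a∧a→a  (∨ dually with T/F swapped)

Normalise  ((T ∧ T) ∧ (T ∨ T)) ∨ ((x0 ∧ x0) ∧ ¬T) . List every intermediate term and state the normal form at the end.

Answer: normal form = T  (in 4 steps)

Working:
  start: ((T ∧ T) ∧ (T ∨ T)) ∨ ((x0 ∧ x0) ∧ ¬T)
  step 1: (T ∧ (T ∨ T)) ∨ ((x0 ∧ x0) ∧ ¬T)
  step 2: (T ∨ T) ∨ ((x0 ∧ x0) ∧ ¬T)
  step 3: T ∨ ((x0 ∧ x0) ∧ ¬T)
  step 4: T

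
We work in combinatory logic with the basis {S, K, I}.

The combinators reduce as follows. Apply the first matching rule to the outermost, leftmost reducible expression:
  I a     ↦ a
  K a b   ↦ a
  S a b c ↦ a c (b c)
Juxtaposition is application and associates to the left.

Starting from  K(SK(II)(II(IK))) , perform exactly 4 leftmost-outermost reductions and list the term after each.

Answer: after 4 steps: K(IK)

Derivation:
  start: K(SK(II)(II(IK)))
  step 1: K(K(II(IK))(II(II(IK))))
  step 2: K(II(IK))
  step 3: K(I(IK))
  step 4: K(IK)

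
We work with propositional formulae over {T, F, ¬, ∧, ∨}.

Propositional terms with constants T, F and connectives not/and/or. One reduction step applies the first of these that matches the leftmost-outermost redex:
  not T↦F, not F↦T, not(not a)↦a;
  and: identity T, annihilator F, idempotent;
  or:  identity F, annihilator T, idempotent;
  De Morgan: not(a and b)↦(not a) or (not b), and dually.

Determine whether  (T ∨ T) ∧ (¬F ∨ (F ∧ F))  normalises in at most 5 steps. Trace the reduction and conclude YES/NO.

Answer: YES — reaches normal form T in 4 ≤ 5 steps

Derivation:
  start: (T ∨ T) ∧ (¬F ∨ (F ∧ F))
  step 1: T ∧ (¬F ∨ (F ∧ F))
  step 2: ¬F ∨ (F ∧ F)
  step 3: T ∨ (F ∧ F)
  step 4: T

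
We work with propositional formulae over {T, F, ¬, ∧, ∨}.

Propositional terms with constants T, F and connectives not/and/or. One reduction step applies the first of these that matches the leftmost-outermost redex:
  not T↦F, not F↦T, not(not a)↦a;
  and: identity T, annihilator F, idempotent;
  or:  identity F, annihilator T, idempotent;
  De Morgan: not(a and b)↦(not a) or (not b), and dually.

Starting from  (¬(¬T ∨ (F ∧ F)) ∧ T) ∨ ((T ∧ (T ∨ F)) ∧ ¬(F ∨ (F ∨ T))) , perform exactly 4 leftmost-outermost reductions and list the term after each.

  start: (¬(¬T ∨ (F ∧ F)) ∧ T) ∨ ((T ∧ (T ∨ F)) ∧ ¬(F ∨ (F ∨ T)))
  step 1: ¬(¬T ∨ (F ∧ F)) ∨ ((T ∧ (T ∨ F)) ∧ ¬(F ∨ (F ∨ T)))
  step 2: (¬¬T ∧ ¬(F ∧ F)) ∨ ((T ∧ (T ∨ F)) ∧ ¬(F ∨ (F ∨ T)))
  step 3: (T ∧ ¬(F ∧ F)) ∨ ((T ∧ (T ∨ F)) ∧ ¬(F ∨ (F ∨ T)))
  step 4: ¬(F ∧ F) ∨ ((T ∧ (T ∨ F)) ∧ ¬(F ∨ (F ∨ T)))

Answer: after 4 steps: ¬(F ∧ F) ∨ ((T ∧ (T ∨ F)) ∧ ¬(F ∨ (F ∨ T)))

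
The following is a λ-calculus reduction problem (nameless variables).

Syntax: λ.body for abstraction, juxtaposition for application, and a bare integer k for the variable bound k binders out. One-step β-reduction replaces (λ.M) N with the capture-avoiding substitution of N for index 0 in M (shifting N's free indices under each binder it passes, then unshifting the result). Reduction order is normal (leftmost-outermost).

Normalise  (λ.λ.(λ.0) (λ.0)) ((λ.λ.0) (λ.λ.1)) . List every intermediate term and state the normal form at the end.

Answer: normal form = λ.λ.0  (in 2 steps)

Working:
  start: (λ.λ.(λ.0) (λ.0)) ((λ.λ.0) (λ.λ.1))
  →1  λ.(λ.0) (λ.0)
  →2  λ.λ.0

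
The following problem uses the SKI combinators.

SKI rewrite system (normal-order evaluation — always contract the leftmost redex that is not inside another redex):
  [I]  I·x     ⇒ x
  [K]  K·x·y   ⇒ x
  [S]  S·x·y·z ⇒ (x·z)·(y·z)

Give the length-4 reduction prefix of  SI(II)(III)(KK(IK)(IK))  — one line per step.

  start: SI(II)(III)(KK(IK)(IK))
  step 1: I(III)(II(III))(KK(IK)(IK))
  step 2: III(II(III))(KK(IK)(IK))
  step 3: II(II(III))(KK(IK)(IK))
  step 4: I(II(III))(KK(IK)(IK))

Answer: after 4 steps: I(II(III))(KK(IK)(IK))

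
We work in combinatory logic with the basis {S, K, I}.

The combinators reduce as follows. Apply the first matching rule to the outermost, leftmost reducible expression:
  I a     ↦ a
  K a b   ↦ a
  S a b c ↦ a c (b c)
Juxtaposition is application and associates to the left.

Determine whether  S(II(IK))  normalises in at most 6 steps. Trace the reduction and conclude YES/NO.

Answer: YES — reaches normal form SK in 3 ≤ 6 steps

Working:
  start: S(II(IK))
  [1] S(I(IK))
  [2] S(IK)
  [3] SK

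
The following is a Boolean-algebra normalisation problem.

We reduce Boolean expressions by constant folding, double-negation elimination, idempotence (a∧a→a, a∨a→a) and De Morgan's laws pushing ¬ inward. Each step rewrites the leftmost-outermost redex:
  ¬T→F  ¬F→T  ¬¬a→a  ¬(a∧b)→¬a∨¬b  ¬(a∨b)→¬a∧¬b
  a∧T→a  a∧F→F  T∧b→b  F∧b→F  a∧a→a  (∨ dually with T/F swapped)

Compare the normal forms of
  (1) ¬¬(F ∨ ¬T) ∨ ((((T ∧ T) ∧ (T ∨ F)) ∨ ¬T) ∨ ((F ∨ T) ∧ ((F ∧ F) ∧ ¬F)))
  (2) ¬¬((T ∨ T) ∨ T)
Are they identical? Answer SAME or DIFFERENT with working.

Term A:
  start: ¬¬(F ∨ ¬T) ∨ ((((T ∧ T) ∧ (T ∨ F)) ∨ ¬T) ∨ ((F ∨ T) ∧ ((F ∧ F) ∧ ¬F)))
  →1  (F ∨ ¬T) ∨ ((((T ∧ T) ∧ (T ∨ F)) ∨ ¬T) ∨ ((F ∨ T) ∧ ((F ∧ F) ∧ ¬F)))
  →2  ¬T ∨ ((((T ∧ T) ∧ (T ∨ F)) ∨ ¬T) ∨ ((F ∨ T) ∧ ((F ∧ F) ∧ ¬F)))
  →3  F ∨ ((((T ∧ T) ∧ (T ∨ F)) ∨ ¬T) ∨ ((F ∨ T) ∧ ((F ∧ F) ∧ ¬F)))
  →4  (((T ∧ T) ∧ (T ∨ F)) ∨ ¬T) ∨ ((F ∨ T) ∧ ((F ∧ F) ∧ ¬F))
  →5  ((T ∧ (T ∨ F)) ∨ ¬T) ∨ ((F ∨ T) ∧ ((F ∧ F) ∧ ¬F))
  →6  ((T ∨ F) ∨ ¬T) ∨ ((F ∨ T) ∧ ((F ∧ F) ∧ ¬F))
  →7  (T ∨ ¬T) ∨ ((F ∨ T) ∧ ((F ∧ F) ∧ ¬F))
  →8  T ∨ ((F ∨ T) ∧ ((F ∧ F) ∧ ¬F))
  →9  T

Term B:
  start: ¬¬((T ∨ T) ∨ T)
  →1  (T ∨ T) ∨ T
  →2  T

Answer: SAME — A ⇓ T, B ⇓ T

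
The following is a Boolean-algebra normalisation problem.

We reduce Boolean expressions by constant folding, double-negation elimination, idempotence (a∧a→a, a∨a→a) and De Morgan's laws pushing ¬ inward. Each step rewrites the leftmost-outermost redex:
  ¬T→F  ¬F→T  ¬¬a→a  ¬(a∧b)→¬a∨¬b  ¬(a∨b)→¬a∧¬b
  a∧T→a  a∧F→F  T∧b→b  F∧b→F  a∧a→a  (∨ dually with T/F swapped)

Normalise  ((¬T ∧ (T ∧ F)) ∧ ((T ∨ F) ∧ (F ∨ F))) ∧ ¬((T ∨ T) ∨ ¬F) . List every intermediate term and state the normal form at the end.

Answer: normal form = F  (in 4 steps)

Reduction:
  start: ((¬T ∧ (T ∧ F)) ∧ ((T ∨ F) ∧ (F ∨ F))) ∧ ¬((T ∨ T) ∨ ¬F)
  [1] ((F ∧ (T ∧ F)) ∧ ((T ∨ F) ∧ (F ∨ F))) ∧ ¬((T ∨ T) ∨ ¬F)
  [2] (F ∧ ((T ∨ F) ∧ (F ∨ F))) ∧ ¬((T ∨ T) ∨ ¬F)
  [3] F ∧ ¬((T ∨ T) ∨ ¬F)
  [4] F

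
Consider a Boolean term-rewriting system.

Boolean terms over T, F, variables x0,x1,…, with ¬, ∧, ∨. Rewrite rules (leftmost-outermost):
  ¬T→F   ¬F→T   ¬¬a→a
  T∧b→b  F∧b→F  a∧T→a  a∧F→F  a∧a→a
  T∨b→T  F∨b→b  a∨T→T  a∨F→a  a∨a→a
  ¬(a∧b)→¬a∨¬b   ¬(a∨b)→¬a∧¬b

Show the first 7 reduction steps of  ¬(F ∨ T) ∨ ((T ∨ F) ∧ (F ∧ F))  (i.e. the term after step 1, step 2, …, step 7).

Answer: after 7 steps: F ∧ F

Working:
  start: ¬(F ∨ T) ∨ ((T ∨ F) ∧ (F ∧ F))
  →1  (¬F ∧ ¬T) ∨ ((T ∨ F) ∧ (F ∧ F))
  →2  (T ∧ ¬T) ∨ ((T ∨ F) ∧ (F ∧ F))
  →3  ¬T ∨ ((T ∨ F) ∧ (F ∧ F))
  →4  F ∨ ((T ∨ F) ∧ (F ∧ F))
  →5  (T ∨ F) ∧ (F ∧ F)
  →6  T ∧ (F ∧ F)
  →7  F ∧ F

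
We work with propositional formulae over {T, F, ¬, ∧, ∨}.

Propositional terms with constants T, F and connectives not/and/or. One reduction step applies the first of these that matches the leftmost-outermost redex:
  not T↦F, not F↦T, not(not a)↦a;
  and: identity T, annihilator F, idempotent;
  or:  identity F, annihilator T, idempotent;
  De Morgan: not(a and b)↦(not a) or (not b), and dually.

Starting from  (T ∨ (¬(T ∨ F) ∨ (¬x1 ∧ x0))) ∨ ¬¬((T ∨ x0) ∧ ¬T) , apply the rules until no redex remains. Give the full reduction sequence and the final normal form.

Answer: normal form = T  (in 2 steps)

Derivation:
  start: (T ∨ (¬(T ∨ F) ∨ (¬x1 ∧ x0))) ∨ ¬¬((T ∨ x0) ∧ ¬T)
  step 1: T ∨ ¬¬((T ∨ x0) ∧ ¬T)
  step 2: T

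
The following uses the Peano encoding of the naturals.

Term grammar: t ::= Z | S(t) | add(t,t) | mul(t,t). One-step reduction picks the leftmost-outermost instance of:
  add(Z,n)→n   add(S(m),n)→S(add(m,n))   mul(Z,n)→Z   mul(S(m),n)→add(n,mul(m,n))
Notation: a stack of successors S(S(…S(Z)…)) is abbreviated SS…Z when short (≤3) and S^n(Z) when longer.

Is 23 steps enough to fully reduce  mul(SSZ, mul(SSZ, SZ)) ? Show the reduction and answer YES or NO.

Answer: YES — reaches normal form S^4(Z) in 23 ≤ 23 steps

Derivation:
  start: mul(SSZ, mul(SSZ, SZ))
  step 1: add(mul(SSZ, SZ), mul(SZ, mul(SSZ, SZ)))
  step 2: add(add(SZ, mul(SZ, SZ)), mul(SZ, mul(SSZ, SZ)))
  step 3: add(S(add(Z, mul(SZ, SZ))), mul(SZ, mul(SSZ, SZ)))
  step 4: S(add(add(Z, mul(SZ, SZ)), mul(SZ, mul(SSZ, SZ))))
  step 5: S(add(mul(SZ, SZ), mul(SZ, mul(SSZ, SZ))))
  step 6: S(add(add(SZ, mul(Z, SZ)), mul(SZ, mul(SSZ, SZ))))
  step 7: S(add(S(add(Z, mul(Z, SZ))), mul(SZ, mul(SSZ, SZ))))
  step 8: S(S(add(add(Z, mul(Z, SZ)), mul(SZ, mul(SSZ, SZ)))))
  step 9: S(S(add(mul(Z, SZ), mul(SZ, mul(SSZ, SZ)))))
  step 10: S(S(add(Z, mul(SZ, mul(SSZ, SZ)))))
  step 11: S(S(mul(SZ, mul(SSZ, SZ))))
  step 12: S(S(add(mul(SSZ, SZ), mul(Z, mul(SSZ, SZ)))))
  step 13: S(S(add(add(SZ, mul(SZ, SZ)), mul(Z, mul(SSZ, SZ)))))
  step 14: S(S(add(S(add(Z, mul(SZ, SZ))), mul(Z, mul(SSZ, SZ)))))
  step 15: S(S(S(add(add(Z, mul(SZ, SZ)), mul(Z, mul(SSZ, SZ))))))
  step 16: S(S(S(add(mul(SZ, SZ), mul(Z, mul(SSZ, SZ))))))
  step 17: S(S(S(add(add(SZ, mul(Z, SZ)), mul(Z, mul(SSZ, SZ))))))
  step 18: S(S(S(add(S(add(Z, mul(Z, SZ))), mul(Z, mul(SSZ, SZ))))))
  step 19: S(S(S(S(add(add(Z, mul(Z, SZ)), mul(Z, mul(SSZ, SZ)))))))
  step 20: S(S(S(S(add(mul(Z, SZ), mul(Z, mul(SSZ, SZ)))))))
  step 21: S(S(S(S(add(Z, mul(Z, mul(SSZ, SZ)))))))
  step 22: S(S(S(S(mul(Z, mul(SSZ, SZ))))))
  step 23: S^4(Z)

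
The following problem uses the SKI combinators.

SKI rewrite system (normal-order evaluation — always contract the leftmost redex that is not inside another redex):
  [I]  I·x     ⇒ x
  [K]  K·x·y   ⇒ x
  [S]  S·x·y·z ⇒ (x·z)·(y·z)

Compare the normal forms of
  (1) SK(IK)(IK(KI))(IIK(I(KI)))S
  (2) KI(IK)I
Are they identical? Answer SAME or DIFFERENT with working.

Term A:
  start: SK(IK)(IK(KI))(IIK(I(KI)))S
  →1  K(IK(KI))(IK(IK(KI)))(IIK(I(KI)))S
  →2  IK(KI)(IIK(I(KI)))S
  →3  K(KI)(IIK(I(KI)))S
  →4  KIS
  →5  I

Term B:
  start: KI(IK)I
  →1  II
  →2  I

Answer: SAME — A ⇓ I, B ⇓ I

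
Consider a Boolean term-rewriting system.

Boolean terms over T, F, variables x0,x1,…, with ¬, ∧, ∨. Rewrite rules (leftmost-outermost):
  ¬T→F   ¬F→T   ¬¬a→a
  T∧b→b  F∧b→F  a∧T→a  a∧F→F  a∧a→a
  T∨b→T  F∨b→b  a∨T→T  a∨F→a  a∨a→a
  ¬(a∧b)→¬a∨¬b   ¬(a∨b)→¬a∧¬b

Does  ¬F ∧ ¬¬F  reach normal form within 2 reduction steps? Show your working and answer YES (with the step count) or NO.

  start: ¬F ∧ ¬¬F
  →1  T ∧ ¬¬F
  →2  ¬¬F

Answer: NO — after 2 steps the term is ¬¬F, not yet normal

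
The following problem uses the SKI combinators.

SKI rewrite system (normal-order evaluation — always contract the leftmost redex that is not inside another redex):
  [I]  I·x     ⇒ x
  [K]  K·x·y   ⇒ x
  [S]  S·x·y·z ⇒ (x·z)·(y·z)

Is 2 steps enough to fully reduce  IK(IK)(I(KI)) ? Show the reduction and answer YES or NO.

  start: IK(IK)(I(KI))
  step 1: K(IK)(I(KI))
  step 2: IK

Answer: NO — after 2 steps the term is IK, not yet normal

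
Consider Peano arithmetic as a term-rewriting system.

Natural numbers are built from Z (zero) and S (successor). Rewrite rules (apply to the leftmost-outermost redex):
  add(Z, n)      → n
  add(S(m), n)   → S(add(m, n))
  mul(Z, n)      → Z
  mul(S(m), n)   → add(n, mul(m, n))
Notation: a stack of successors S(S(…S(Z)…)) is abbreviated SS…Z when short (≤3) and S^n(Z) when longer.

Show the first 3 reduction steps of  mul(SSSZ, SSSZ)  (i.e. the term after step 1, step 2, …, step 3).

  start: mul(SSSZ, SSSZ)
  →1  add(SSSZ, mul(SSZ, SSSZ))
  →2  S(add(SSZ, mul(SSZ, SSSZ)))
  →3  S(S(add(SZ, mul(SSZ, SSSZ))))

Answer: after 3 steps: S(S(add(SZ, mul(SSZ, SSSZ))))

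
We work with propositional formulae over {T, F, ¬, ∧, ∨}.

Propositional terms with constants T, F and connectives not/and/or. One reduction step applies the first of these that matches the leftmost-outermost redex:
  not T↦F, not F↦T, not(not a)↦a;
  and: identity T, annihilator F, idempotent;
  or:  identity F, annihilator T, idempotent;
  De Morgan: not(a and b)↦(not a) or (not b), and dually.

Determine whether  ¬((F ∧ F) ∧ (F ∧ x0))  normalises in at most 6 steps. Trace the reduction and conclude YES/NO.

Answer: YES — reaches normal form T in 5 ≤ 6 steps

Derivation:
  start: ¬((F ∧ F) ∧ (F ∧ x0))
  [1] ¬(F ∧ F) ∨ ¬(F ∧ x0)
  [2] (¬F ∨ ¬F) ∨ ¬(F ∧ x0)
  [3] ¬F ∨ ¬(F ∧ x0)
  [4] T ∨ ¬(F ∧ x0)
  [5] T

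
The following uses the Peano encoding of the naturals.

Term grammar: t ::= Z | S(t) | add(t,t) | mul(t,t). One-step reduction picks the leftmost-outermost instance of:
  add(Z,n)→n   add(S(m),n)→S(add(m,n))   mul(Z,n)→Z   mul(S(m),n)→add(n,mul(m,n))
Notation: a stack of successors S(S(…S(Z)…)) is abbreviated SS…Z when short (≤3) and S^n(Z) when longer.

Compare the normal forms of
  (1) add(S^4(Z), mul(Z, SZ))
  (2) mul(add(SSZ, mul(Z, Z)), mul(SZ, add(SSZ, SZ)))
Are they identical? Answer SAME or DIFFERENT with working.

Term A:
  start: add(S^4(Z), mul(Z, SZ))
  [1] S(add(SSSZ, mul(Z, SZ)))
  [2] S(S(add(SSZ, mul(Z, SZ))))
  [3] S(S(S(add(SZ, mul(Z, SZ)))))
  [4] S(S(S(S(add(Z, mul(Z, SZ))))))
  [5] S(S(S(S(mul(Z, SZ)))))
  [6] S^4(Z)

Term B:
  start: mul(add(SSZ, mul(Z, Z)), mul(SZ, add(SSZ, SZ)))
  [1] mul(S(add(SZ, mul(Z, Z))), mul(SZ, add(SSZ, SZ)))
  [2] add(mul(SZ, add(SSZ, SZ)), mul(add(SZ, mul(Z, Z)), mul(SZ, add(SSZ, SZ))))
  [3] add(add(add(SSZ, SZ), mul(Z, add(SSZ, SZ))), mul(add(SZ, mul(Z, Z)), mul(SZ, add(SSZ, SZ))))
  [4] add(add(S(add(SZ, SZ)), mul(Z, add(SSZ, SZ))), mul(add(SZ, mul(Z, Z)), mul(SZ, add(SSZ, SZ))))
  [5] add(S(add(add(SZ, SZ), mul(Z, add(SSZ, SZ)))), mul(add(SZ, mul(Z, Z)), mul(SZ, add(SSZ, SZ))))
  [6] S(add(add(add(SZ, SZ), mul(Z, add(SSZ, SZ))), mul(add(SZ, mul(Z, Z)), mul(SZ, add(SSZ, SZ)))))
  [7] S(add(add(S(add(Z, SZ)), mul(Z, add(SSZ, SZ))), mul(add(SZ, mul(Z, Z)), mul(SZ, add(SSZ, SZ)))))
  [8] S(add(S(add(add(Z, SZ), mul(Z, add(SSZ, SZ)))), mul(add(SZ, mul(Z, Z)), mul(SZ, add(SSZ, SZ)))))
  [9] S(S(add(add(add(Z, SZ), mul(Z, add(SSZ, SZ))), mul(add(SZ, mul(Z, Z)), mul(SZ, add(SSZ, SZ))))))
  [10] S(S(add(add(SZ, mul(Z, add(SSZ, SZ))), mul(add(SZ, mul(Z, Z)), mul(SZ, add(SSZ, SZ))))))
  [11] S(S(add(S(add(Z, mul(Z, add(SSZ, SZ)))), mul(add(SZ, mul(Z, Z)), mul(SZ, add(SSZ, SZ))))))
  [12] S(S(S(add(add(Z, mul(Z, add(SSZ, SZ))), mul(add(SZ, mul(Z, Z)), mul(SZ, add(SSZ, SZ)))))))
  [13] S(S(S(add(mul(Z, add(SSZ, SZ)), mul(add(SZ, mul(Z, Z)), mul(SZ, add(SSZ, SZ)))))))
  [14] S(S(S(add(Z, mul(add(SZ, mul(Z, Z)), mul(SZ, add(SSZ, SZ)))))))
  [15] S(S(S(mul(add(SZ, mul(Z, Z)), mul(SZ, add(SSZ, SZ))))))
  [16] S(S(S(mul(S(add(Z, mul(Z, Z))), mul(SZ, add(SSZ, SZ))))))
  [17] S(S(S(add(mul(SZ, add(SSZ, SZ)), mul(add(Z, mul(Z, Z)), mul(SZ, add(SSZ, SZ)))))))
  [18] S(S(S(add(add(add(SSZ, SZ), mul(Z, add(SSZ, SZ))), mul(add(Z, mul(Z, Z)), mul(SZ, add(SSZ, SZ)))))))
  [19] S(S(S(add(add(S(add(SZ, SZ)), mul(Z, add(SSZ, SZ))), mul(add(Z, mul(Z, Z)), mul(SZ, add(SSZ, SZ)))))))
  [20] S(S(S(add(S(add(add(SZ, SZ), mul(Z, add(SSZ, SZ)))), mul(add(Z, mul(Z, Z)), mul(SZ, add(SSZ, SZ)))))))
  [21] S(S(S(S(add(add(add(SZ, SZ), mul(Z, add(SSZ, SZ))), mul(add(Z, mul(Z, Z)), mul(SZ, add(SSZ, SZ))))))))
  [22] S(S(S(S(add(add(S(add(Z, SZ)), mul(Z, add(SSZ, SZ))), mul(add(Z, mul(Z, Z)), mul(SZ, add(SSZ, SZ))))))))
  [23] S(S(S(S(add(S(add(add(Z, SZ), mul(Z, add(SSZ, SZ)))), mul(add(Z, mul(Z, Z)), mul(SZ, add(SSZ, SZ))))))))
  [24] S(S(S(S(S(add(add(add(Z, SZ), mul(Z, add(SSZ, SZ))), mul(add(Z, mul(Z, Z)), mul(SZ, add(SSZ, SZ)))))))))
  [25] S(S(S(S(S(add(add(SZ, mul(Z, add(SSZ, SZ))), mul(add(Z, mul(Z, Z)), mul(SZ, add(SSZ, SZ)))))))))
  [26] S(S(S(S(S(add(S(add(Z, mul(Z, add(SSZ, SZ)))), mul(add(Z, mul(Z, Z)), mul(SZ, add(SSZ, SZ)))))))))
  [27] S(S(S(S(S(S(add(add(Z, mul(Z, add(SSZ, SZ))), mul(add(Z, mul(Z, Z)), mul(SZ, add(SSZ, SZ))))))))))
  [28] S(S(S(S(S(S(add(mul(Z, add(SSZ, SZ)), mul(add(Z, mul(Z, Z)), mul(SZ, add(SSZ, SZ))))))))))
  [29] S(S(S(S(S(S(add(Z, mul(add(Z, mul(Z, Z)), mul(SZ, add(SSZ, SZ))))))))))
  [30] S(S(S(S(S(S(mul(add(Z, mul(Z, Z)), mul(SZ, add(SSZ, SZ)))))))))
  [31] S(S(S(S(S(S(mul(mul(Z, Z), mul(SZ, add(SSZ, SZ)))))))))
  [32] S(S(S(S(S(S(mul(Z, mul(SZ, add(SSZ, SZ)))))))))
  [33] S^6(Z)

Answer: DIFFERENT — A ⇓ S^4(Z), B ⇓ S^6(Z)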